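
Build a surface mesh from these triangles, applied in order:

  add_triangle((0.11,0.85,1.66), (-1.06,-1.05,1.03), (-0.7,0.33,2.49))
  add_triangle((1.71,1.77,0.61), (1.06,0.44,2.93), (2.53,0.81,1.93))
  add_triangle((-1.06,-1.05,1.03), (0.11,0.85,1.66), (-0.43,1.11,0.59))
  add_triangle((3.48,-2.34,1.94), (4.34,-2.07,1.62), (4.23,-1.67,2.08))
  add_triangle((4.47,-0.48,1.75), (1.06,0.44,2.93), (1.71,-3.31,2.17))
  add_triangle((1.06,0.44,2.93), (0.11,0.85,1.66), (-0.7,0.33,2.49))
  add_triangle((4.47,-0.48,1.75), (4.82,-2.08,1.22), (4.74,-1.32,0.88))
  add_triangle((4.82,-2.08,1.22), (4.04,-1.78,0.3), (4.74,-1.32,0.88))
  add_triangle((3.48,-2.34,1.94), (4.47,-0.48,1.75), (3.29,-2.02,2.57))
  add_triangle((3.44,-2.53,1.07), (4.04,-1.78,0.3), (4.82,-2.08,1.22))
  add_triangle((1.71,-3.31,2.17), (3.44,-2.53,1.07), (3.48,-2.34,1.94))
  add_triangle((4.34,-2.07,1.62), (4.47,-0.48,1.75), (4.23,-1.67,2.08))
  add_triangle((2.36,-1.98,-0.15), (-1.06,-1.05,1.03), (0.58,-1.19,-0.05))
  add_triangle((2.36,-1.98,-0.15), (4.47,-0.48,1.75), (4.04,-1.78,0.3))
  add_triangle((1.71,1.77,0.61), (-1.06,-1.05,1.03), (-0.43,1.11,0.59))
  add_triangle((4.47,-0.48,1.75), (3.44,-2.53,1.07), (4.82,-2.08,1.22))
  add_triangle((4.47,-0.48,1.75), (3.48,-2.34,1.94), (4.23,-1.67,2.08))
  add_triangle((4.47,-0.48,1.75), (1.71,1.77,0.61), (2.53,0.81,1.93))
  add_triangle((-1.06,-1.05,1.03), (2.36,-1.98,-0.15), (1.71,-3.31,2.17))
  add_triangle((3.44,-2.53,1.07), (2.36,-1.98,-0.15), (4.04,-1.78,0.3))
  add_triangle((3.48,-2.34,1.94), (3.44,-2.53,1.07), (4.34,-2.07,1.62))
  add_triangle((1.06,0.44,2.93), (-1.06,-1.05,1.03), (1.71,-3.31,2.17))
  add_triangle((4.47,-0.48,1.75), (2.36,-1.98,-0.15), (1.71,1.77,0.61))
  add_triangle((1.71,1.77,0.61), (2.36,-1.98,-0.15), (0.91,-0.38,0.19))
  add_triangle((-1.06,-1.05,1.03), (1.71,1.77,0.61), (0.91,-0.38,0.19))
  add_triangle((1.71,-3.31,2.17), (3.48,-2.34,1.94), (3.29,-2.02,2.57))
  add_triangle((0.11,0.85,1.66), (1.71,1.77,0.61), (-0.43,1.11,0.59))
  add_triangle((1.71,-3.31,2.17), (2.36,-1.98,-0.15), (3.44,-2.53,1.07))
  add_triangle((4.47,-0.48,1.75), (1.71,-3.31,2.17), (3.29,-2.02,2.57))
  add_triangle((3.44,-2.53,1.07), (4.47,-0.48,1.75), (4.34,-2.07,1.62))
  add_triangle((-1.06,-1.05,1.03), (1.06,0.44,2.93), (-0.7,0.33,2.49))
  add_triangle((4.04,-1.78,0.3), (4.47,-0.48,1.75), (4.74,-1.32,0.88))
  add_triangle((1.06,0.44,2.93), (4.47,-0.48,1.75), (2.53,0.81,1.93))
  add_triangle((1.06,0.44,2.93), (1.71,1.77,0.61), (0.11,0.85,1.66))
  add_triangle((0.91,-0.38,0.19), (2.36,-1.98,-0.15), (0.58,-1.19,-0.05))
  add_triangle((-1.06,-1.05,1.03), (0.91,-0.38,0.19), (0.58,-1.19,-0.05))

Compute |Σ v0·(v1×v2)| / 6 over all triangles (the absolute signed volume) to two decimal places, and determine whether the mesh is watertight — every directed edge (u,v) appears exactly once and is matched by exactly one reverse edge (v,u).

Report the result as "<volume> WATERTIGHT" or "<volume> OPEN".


25.90 WATERTIGHT

Per-triangle v0·(v1×v2)/6:
  t1: -0.0825
  t2: +1.1230
  t3: +0.4569
  t4: +0.4077
  t5: +6.4770
  t6: +0.4801
  t7: +0.7327
  t8: +0.4305
  t9: +1.1608
  t10: +0.6127
  t11: +1.2151
  t12: +0.5783
  t13: +0.2763
  t14: -0.5715
  t15: -0.6141
  t16: +0.7515
  t17: -0.0979
  t18: +1.4153
  t19: +1.0281
  t20: +0.7378
  t21: +0.5176
  t22: +3.0878
  t23: +1.6395
  t24: -0.2040
  t25: -0.5287
  t26: +1.0577
  t27: +0.5624
  t28: +1.2697
  t29: -1.1227
  t30: +0.2034
  t31: +0.9110
  t32: -0.2042
  t33: +1.6391
  t34: +0.8390
  t35: -0.0666
  t36: -0.2186
Σ = +25.9003 → |volume| = 25.90

Directed edges: 108 total, each appears once with its reverse present → watertight.


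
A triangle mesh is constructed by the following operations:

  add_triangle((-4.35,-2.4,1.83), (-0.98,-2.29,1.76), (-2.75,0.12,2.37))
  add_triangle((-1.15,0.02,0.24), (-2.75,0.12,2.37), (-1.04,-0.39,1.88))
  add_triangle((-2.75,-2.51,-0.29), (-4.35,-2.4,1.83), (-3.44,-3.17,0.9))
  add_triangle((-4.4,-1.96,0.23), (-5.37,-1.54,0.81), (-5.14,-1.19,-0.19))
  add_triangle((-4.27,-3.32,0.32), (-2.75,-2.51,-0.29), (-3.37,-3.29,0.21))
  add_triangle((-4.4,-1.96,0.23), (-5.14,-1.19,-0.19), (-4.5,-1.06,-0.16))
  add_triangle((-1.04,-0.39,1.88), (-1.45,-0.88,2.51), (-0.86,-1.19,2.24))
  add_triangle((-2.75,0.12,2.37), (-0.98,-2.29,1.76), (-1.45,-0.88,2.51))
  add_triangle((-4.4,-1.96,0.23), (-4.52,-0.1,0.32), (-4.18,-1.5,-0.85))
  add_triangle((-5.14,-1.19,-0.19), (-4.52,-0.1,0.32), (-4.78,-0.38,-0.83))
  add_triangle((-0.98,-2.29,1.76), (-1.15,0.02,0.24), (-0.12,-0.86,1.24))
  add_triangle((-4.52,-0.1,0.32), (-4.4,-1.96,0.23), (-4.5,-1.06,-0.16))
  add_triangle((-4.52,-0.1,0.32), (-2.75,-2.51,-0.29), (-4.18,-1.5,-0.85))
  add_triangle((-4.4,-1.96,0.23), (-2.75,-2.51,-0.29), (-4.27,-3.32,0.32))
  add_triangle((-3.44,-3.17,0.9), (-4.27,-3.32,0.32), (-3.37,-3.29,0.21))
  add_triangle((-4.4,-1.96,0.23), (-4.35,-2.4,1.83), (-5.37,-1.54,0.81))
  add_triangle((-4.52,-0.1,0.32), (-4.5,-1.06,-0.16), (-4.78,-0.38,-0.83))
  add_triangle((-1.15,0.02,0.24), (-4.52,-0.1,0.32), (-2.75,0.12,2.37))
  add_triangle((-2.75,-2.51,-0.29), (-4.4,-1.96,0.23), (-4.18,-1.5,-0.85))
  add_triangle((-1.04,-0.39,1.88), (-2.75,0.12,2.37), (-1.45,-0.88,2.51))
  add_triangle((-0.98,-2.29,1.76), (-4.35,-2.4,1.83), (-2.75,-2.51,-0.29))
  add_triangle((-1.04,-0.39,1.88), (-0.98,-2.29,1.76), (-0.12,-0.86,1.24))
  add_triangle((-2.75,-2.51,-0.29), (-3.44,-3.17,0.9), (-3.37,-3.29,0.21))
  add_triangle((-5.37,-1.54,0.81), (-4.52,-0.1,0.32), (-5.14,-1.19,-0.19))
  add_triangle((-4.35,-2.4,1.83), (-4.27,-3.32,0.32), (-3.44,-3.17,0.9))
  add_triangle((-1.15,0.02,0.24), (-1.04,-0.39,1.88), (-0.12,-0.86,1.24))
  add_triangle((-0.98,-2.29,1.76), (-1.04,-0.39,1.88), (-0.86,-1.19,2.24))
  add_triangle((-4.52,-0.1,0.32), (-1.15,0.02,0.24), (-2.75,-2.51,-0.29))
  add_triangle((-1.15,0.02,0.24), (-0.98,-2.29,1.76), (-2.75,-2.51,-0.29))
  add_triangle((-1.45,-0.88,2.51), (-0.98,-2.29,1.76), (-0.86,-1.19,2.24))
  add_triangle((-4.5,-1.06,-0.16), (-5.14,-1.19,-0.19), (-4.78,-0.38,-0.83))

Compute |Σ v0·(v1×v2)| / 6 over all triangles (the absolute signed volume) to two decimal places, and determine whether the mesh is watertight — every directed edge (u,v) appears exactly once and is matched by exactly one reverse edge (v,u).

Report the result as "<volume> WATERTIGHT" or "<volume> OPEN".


9.92 OPEN

Per-triangle v0·(v1×v2)/6:
  t1: +3.1383
  t2: -0.1635
  t3: -0.9406
  t4: +0.7134
  t5: +0.2252
  t6: +0.0010
  t7: +0.0567
  t8: +0.9518
  t9: +1.5215
  t10: +0.8329
  t11: -0.2802
  t12: -0.6126
  t13: -1.6003
  t14: +0.5422
  t15: +0.3211
  t16: +1.1809
  t17: -0.7465
  t18: +0.0529
  t19: +1.1220
  t20: +0.1738
  t21: +2.8051
  t22: +0.3426
  t23: -0.1161
  t24: +0.9415
  t25: +0.9791
  t26: -0.1797
  t27: -0.2301
  t28: -0.2760
  t29: -1.1446
  t30: +0.2975
  t31: +0.0062
Σ = +9.9154 → |volume| = 9.92

Directed edges: 93 total; 7 unmatched, e.g. (-2.75,0.12,2.37)→(-4.35,-2.4,1.83) → open.


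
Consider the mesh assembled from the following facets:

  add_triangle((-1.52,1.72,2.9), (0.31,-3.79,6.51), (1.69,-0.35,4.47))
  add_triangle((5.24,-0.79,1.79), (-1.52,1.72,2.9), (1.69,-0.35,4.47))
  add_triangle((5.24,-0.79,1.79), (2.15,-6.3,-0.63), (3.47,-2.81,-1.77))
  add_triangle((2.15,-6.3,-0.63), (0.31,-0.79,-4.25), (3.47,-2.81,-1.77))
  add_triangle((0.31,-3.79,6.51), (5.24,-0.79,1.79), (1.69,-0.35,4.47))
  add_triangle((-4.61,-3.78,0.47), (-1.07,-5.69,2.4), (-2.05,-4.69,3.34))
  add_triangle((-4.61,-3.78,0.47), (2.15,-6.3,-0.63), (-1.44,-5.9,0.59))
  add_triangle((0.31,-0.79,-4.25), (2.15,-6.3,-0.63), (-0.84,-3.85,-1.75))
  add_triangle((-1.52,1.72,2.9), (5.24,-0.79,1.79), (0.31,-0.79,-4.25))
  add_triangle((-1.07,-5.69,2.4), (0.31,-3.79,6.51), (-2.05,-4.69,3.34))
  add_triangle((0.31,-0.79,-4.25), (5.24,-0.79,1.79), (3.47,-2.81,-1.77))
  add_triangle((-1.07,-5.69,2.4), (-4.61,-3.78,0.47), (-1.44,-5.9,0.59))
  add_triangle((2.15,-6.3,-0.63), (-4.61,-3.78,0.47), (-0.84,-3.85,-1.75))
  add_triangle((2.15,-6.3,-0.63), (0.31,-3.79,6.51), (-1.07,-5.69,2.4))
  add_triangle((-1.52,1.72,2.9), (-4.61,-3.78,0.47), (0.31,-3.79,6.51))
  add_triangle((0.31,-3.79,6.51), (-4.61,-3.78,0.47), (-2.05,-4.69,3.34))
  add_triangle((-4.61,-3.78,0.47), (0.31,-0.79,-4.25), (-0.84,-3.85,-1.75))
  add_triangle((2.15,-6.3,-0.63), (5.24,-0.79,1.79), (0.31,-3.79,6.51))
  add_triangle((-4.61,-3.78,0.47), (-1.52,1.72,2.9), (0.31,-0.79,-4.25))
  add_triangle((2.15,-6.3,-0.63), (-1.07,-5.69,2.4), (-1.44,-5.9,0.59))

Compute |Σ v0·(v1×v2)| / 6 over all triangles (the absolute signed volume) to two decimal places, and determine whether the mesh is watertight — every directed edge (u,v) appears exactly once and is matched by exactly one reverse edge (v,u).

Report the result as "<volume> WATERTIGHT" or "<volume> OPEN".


Per-triangle v0·(v1×v2)/6:
  t1: +9.5146
  t2: +5.3526
  t3: +12.6987
  t4: +10.9340
  t5: +12.1932
  t6: +6.2810
  t7: +4.2351
  t8: +9.4910
  t9: +3.4519
  t10: +6.7611
  t11: +6.7811
  t12: +6.6680
  t13: +10.3740
  t14: +18.7201
  t15: +23.4388
  t16: +5.3952
  t17: +8.7733
  t18: +37.8830
  t19: +7.4120
  t20: +7.0344
Σ = +213.3932 → |volume| = 213.39

Directed edges: 60 total, each appears once with its reverse present → watertight.

213.39 WATERTIGHT


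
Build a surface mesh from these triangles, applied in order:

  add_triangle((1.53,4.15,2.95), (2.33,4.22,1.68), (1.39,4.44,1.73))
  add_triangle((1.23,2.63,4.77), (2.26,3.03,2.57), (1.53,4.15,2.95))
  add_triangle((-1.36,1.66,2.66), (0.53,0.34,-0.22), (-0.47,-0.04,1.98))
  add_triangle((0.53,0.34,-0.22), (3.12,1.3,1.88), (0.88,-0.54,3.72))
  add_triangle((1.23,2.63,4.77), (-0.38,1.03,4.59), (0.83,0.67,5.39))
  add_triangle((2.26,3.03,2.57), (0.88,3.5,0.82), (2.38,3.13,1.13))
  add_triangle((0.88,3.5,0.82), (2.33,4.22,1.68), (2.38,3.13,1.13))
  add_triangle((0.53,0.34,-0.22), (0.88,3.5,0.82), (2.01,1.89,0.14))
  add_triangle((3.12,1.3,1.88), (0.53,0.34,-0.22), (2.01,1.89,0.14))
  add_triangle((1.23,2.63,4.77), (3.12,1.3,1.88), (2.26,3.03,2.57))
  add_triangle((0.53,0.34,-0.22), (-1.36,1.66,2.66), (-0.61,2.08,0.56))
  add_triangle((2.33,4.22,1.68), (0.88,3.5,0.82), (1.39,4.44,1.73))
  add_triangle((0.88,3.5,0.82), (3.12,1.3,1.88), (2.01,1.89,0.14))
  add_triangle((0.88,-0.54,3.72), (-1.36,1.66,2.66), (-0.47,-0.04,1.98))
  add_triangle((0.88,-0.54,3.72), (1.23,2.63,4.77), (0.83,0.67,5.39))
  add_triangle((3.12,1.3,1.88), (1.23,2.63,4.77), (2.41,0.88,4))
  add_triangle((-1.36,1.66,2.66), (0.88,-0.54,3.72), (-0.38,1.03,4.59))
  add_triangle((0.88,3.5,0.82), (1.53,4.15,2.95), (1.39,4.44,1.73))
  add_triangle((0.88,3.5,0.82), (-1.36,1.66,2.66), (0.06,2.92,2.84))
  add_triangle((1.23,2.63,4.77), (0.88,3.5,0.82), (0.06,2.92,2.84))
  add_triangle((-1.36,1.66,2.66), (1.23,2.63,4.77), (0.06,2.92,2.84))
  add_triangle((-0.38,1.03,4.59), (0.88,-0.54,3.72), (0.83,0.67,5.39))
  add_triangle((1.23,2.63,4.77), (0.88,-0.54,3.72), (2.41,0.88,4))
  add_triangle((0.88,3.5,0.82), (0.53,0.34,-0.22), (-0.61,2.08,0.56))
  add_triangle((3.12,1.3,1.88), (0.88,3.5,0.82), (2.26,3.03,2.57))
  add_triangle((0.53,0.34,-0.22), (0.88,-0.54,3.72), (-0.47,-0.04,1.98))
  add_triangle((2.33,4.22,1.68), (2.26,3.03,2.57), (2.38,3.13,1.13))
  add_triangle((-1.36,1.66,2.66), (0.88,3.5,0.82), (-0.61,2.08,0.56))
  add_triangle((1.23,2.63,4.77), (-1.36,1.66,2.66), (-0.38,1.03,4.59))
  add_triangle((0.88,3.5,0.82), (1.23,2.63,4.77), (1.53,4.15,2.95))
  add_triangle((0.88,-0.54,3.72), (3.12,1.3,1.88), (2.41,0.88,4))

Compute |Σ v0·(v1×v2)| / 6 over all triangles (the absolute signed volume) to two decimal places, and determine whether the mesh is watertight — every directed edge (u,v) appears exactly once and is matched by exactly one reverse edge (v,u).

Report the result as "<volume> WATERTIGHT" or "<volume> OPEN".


Per-triangle v0·(v1×v2)/6:
  t1: +0.9891
  t2: +2.2179
  t3: -0.3509
  t4: +0.0566
  t5: +2.1933
  t6: -1.3819
  t7: +0.3488
  t8: +0.1898
  t9: +0.2288
  t10: +3.0447
  t11: -0.3888
  t12: +0.4002
  t13: +1.9038
  t14: +0.8853
  t15: +1.0083
  t16: +3.0655
  t17: +0.2326
  t18: +0.1199
  t19: +1.3421
  t20: +2.3488
  t21: +2.0991
  t22: +0.8519
  t23: +2.9232
  t24: +0.1792
  t25: +1.6539
  t26: -0.2685
  t27: +0.6731
  t28: +1.4256
  t29: +2.6814
  t30: +0.5229
  t31: +0.9953
Σ = +32.1910 → |volume| = 32.19

Directed edges: 93 total; 3 unmatched, e.g. (1.53,4.15,2.95)→(2.33,4.22,1.68) → open.

32.19 OPEN


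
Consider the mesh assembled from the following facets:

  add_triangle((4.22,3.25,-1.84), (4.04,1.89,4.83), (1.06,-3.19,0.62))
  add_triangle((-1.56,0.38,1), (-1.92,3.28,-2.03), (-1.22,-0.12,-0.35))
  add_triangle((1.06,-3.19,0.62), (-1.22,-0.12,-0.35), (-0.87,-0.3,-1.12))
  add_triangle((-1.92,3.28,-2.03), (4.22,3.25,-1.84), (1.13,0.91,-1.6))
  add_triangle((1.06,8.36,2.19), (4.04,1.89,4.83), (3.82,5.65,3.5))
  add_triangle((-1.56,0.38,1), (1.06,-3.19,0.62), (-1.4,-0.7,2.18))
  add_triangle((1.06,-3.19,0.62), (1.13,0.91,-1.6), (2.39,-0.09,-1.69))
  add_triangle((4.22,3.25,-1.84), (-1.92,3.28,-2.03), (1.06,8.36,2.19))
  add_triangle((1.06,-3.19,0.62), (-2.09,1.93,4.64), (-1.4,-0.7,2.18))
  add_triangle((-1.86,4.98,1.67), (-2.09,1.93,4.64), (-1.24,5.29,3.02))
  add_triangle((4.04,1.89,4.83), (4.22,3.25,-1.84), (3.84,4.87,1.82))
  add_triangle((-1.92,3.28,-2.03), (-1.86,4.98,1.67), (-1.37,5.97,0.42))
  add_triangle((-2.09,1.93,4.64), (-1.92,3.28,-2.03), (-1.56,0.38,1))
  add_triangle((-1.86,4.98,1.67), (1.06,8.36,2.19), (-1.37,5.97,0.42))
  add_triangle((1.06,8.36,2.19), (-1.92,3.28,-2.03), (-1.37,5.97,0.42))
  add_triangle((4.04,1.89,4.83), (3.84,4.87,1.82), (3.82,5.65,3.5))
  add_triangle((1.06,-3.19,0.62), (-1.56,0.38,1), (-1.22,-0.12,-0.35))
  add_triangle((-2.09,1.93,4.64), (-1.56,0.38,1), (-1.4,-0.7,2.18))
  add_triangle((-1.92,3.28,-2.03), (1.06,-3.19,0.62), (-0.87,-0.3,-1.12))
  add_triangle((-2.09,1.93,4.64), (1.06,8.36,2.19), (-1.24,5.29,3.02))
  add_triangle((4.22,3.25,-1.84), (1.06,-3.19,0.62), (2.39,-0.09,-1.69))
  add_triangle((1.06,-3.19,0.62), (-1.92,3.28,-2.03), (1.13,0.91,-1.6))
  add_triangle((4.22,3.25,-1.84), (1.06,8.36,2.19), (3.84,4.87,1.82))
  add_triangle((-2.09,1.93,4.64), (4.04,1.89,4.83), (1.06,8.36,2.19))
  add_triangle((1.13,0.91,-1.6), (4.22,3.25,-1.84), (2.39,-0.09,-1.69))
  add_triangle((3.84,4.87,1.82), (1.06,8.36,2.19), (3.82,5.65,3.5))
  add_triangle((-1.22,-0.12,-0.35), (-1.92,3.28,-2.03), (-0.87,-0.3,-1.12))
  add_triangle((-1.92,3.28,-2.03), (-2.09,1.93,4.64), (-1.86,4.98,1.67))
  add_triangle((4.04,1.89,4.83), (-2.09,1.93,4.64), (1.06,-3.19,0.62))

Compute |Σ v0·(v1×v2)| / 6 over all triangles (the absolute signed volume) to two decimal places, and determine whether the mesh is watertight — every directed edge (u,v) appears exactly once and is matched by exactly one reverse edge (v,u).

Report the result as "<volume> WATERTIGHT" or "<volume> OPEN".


191.89 OPEN

Per-triangle v0·(v1×v2)/6:
  t1: +17.6439
  t2: +1.1814
  t3: +0.5968
  t4: +3.6259
  t5: +8.0499
  t6: +0.6259
  t7: +0.4854
  t8: +24.0889
  t9: +2.7788
  t10: +3.8544
  t11: +11.8689
  t12: +3.1460
  t13: +3.6178
  t14: +5.0540
  t15: +4.8394
  t16: +4.9990
  t17: +1.0039
  t18: +1.3671
  t19: +0.1979
  t20: +5.6909
  t21: +3.2952
  t22: +1.6885
  t23: +14.9720
  t24: +35.9940
  t25: +1.5217
  t26: +6.7160
  t27: +0.6784
  t28: +5.8599
  t29: +16.4497
Σ = +191.8915 → |volume| = 191.89

Directed edges: 87 total; 3 unmatched, e.g. (-1.24,5.29,3.02)→(-1.86,4.98,1.67) → open.


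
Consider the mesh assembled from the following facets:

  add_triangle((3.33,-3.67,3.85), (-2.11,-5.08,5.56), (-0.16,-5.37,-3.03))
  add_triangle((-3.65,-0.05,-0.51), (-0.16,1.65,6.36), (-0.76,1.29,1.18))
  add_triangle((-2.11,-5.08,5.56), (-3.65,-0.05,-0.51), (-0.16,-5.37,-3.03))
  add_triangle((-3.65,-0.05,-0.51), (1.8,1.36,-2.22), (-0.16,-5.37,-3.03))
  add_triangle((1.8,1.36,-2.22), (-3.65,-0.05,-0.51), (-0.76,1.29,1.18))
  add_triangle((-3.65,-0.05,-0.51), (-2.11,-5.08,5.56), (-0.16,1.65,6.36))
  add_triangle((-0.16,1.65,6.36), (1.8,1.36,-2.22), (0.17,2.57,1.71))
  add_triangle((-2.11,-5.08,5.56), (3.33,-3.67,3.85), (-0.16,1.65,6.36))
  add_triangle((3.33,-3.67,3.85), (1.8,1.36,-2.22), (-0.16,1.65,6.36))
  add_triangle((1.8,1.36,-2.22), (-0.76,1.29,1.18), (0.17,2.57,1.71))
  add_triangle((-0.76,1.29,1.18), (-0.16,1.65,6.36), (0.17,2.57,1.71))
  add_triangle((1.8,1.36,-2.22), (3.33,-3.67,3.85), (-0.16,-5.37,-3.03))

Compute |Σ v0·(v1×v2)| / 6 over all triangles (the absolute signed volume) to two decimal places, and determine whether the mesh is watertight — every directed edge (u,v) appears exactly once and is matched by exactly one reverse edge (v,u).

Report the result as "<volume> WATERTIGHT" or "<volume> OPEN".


181.33 WATERTIGHT

Per-triangle v0·(v1×v2)/6:
  t1: +36.3172
  t2: +3.7562
  t3: +28.3602
  t4: +10.5137
  t5: +3.0000
  t6: +25.4960
  t7: +3.4941
  t8: +33.4426
  t9: +15.6640
  t10: +0.8959
  t11: +1.8682
  t12: +18.5194
Σ = +181.3276 → |volume| = 181.33

Directed edges: 36 total, each appears once with its reverse present → watertight.


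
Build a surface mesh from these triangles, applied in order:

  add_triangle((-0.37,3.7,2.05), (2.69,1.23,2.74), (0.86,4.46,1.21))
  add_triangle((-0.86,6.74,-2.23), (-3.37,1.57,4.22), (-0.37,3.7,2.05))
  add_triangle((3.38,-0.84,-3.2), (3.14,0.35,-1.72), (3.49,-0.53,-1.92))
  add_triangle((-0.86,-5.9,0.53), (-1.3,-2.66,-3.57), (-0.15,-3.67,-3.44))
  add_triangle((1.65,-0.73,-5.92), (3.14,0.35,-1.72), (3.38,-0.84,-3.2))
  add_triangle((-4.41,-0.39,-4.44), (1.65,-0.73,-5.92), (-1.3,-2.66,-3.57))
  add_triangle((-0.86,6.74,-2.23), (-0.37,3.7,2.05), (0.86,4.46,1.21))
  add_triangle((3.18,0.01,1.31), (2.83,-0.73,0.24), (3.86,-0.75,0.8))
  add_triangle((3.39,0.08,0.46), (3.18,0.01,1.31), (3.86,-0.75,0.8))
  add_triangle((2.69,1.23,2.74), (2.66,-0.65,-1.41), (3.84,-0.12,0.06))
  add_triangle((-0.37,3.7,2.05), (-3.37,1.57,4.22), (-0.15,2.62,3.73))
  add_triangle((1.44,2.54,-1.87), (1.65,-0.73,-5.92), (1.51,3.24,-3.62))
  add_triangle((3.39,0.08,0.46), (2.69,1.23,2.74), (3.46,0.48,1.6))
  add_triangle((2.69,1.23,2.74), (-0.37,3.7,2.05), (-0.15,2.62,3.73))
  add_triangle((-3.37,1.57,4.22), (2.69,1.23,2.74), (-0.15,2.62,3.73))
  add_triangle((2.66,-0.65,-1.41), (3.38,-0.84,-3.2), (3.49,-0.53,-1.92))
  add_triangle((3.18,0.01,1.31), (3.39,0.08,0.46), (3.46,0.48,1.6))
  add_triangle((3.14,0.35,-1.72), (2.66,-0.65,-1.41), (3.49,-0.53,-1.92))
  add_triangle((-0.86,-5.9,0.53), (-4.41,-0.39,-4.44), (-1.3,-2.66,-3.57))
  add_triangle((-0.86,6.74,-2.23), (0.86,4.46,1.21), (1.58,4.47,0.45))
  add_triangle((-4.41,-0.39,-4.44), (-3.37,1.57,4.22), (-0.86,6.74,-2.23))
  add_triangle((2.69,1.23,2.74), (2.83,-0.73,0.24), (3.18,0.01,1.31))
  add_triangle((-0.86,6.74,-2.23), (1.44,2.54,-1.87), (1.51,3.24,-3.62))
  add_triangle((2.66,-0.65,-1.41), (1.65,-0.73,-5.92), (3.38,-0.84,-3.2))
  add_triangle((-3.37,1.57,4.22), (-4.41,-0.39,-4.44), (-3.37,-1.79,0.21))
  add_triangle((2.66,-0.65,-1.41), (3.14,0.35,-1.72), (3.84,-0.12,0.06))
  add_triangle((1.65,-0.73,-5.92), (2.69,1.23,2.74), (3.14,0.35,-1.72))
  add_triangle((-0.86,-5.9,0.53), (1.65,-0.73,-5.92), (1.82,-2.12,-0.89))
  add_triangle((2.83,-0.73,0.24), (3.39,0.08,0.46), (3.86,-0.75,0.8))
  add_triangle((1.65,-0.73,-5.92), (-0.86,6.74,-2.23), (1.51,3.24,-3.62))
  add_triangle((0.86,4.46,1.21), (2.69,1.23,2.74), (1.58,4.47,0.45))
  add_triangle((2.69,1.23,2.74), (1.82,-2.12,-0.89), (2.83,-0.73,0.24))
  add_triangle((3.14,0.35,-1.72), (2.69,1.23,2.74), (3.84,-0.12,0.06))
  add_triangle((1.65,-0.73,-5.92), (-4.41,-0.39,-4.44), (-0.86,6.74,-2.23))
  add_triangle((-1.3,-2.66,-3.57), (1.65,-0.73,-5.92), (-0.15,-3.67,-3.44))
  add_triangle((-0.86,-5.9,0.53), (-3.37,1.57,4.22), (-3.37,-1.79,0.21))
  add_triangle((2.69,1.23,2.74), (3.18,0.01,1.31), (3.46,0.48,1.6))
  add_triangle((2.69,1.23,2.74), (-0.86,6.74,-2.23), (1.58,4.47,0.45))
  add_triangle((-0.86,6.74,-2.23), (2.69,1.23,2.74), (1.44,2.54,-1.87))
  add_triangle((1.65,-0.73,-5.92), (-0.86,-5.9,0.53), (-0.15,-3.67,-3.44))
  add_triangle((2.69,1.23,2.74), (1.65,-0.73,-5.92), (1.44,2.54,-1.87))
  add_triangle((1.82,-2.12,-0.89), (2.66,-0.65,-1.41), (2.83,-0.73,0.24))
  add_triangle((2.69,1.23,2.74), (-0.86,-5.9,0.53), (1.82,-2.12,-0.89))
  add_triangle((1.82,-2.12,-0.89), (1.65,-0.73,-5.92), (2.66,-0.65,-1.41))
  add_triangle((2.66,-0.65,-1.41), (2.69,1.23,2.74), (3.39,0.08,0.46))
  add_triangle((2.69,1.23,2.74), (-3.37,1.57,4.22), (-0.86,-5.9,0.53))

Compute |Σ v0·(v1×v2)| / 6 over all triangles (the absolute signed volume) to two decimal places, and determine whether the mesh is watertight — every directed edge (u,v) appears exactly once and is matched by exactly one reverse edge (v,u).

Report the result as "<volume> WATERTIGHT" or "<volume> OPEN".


Per-triangle v0·(v1×v2)/6:
  t1: +3.8454
  t2: +12.2017
  t3: +0.6433
  t4: +4.8235
  t5: +2.5492
  t6: +12.7257
  t7: +4.9481
  t8: -0.0645
  t9: +0.4073
  t10: -0.2419
  t11: +4.7456
  t12: +1.9722
  t13: +0.2106
  t14: +3.8101
  t15: +3.8089
  t16: +0.2020
  t17: +0.2393
  t18: +0.0267
  t19: +12.2902
  t20: +3.3907
  t21: +40.0122
  t22: +0.0397
  t23: +2.8247
  t24: +0.1726
  t25: +13.2952
  t26: +1.0581
  t27: +0.4265
  t28: +10.6649
  t29: +0.1928
  t30: +8.8567
  t31: +2.6750
  t32: +1.0078
  t33: +2.2616
  t34: +38.8587
  t35: +4.9214
  t36: +13.1587
  t37: +0.2927
  t38: -1.4328
  t39: +9.5290
  t40: +4.2450
  t41: +8.6324
  t42: +1.2911
  t43: +8.6351
  t44: +3.7580
  t45: +0.2108
  t46: +20.8543
Σ = +268.9762 → |volume| = 268.98

Directed edges: 138 total; 6 unmatched, e.g. (-0.86,-5.9,0.53)→(-4.41,-0.39,-4.44) → open.

268.98 OPEN


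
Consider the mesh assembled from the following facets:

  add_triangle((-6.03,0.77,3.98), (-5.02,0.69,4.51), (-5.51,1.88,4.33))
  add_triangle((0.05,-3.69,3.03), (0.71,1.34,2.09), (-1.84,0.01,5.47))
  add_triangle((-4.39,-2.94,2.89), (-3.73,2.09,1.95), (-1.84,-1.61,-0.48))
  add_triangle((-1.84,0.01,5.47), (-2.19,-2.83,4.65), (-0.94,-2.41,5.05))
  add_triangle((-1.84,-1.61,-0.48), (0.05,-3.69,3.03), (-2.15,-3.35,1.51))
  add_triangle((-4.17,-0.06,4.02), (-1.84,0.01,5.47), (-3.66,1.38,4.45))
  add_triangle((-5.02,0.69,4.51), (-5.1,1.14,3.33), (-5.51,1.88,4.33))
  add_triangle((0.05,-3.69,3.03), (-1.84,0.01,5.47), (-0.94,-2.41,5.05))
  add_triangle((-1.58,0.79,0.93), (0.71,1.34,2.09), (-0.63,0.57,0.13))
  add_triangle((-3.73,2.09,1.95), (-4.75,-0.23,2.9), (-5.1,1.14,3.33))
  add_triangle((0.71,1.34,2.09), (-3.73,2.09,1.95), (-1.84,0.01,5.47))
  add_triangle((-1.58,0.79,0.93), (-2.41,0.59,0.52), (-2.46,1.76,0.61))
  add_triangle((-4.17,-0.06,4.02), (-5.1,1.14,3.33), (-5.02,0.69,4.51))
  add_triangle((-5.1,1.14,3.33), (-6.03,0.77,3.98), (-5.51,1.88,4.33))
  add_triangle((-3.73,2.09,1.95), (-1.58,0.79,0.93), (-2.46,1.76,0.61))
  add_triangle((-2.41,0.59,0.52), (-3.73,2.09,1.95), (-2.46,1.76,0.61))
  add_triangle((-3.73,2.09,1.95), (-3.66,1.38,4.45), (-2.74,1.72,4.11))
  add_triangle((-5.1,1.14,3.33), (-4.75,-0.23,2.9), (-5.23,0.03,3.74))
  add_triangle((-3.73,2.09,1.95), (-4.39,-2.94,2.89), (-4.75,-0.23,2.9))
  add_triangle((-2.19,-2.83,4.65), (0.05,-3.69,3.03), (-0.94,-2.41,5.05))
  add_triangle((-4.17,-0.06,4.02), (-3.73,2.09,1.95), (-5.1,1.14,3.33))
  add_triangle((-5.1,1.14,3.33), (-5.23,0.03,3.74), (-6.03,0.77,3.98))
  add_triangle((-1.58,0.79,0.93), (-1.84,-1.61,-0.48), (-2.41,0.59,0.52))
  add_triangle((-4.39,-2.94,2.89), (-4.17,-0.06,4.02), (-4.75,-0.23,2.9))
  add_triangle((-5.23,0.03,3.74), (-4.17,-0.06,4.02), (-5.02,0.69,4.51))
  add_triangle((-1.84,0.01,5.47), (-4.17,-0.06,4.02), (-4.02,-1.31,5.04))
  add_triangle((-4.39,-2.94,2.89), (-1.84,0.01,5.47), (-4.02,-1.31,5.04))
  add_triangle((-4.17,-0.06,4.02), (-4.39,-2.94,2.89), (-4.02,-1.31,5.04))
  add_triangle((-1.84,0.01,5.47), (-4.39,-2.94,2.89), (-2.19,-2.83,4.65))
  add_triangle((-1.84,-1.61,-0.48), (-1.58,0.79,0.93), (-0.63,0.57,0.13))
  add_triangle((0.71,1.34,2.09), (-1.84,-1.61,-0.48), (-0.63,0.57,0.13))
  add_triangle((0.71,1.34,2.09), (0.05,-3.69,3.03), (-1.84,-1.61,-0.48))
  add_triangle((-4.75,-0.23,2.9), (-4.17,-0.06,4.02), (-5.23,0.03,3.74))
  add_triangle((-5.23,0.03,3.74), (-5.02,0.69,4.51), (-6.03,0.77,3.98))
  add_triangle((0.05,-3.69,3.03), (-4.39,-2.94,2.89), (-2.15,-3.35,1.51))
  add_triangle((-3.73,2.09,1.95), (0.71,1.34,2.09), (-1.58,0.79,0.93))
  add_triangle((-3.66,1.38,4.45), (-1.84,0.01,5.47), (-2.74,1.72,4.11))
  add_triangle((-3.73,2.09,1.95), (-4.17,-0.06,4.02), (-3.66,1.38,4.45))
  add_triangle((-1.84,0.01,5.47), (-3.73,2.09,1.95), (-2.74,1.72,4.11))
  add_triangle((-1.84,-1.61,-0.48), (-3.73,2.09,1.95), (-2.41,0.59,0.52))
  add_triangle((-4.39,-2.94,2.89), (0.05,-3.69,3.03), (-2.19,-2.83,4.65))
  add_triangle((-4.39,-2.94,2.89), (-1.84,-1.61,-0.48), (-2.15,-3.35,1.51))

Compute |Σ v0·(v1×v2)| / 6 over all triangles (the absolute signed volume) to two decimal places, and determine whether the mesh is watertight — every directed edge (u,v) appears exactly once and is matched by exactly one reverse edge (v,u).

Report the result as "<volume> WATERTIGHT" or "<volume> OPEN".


65.88 WATERTIGHT

Per-triangle v0·(v1×v2)/6:
  t1: +1.3806
  t2: +6.0631
  t3: +5.8172
  t4: +3.3437
  t5: +1.0123
  t6: +3.6569
  t7: -0.9481
  t8: -0.1980
  t9: +0.2759
  t10: +0.7482
  t11: +6.4324
  t12: -0.2611
  t13: -0.5627
  t14: +0.3833
  t15: -0.0154
  t16: +0.4951
  t17: +1.4078
  t18: +0.5520
  t19: +0.3295
  t20: +2.8172
  t21: +0.9758
  t22: -0.1183
  t23: -0.3455
  t24: +3.2065
  t25: +0.6656
  t26: +3.2461
  t27: +2.1313
  t28: +3.4965
  t29: +7.1642
  t30: +0.2654
  t31: -0.5901
  t32: -2.8460
  t33: +0.2691
  t34: +0.7813
  t35: +4.0229
  t36: -0.2582
  t37: +1.6793
  t38: +3.0119
  t39: -2.2172
  t40: +0.5332
  t41: +5.6852
  t42: +2.3899
Σ = +65.8790 → |volume| = 65.88

Directed edges: 126 total, each appears once with its reverse present → watertight.


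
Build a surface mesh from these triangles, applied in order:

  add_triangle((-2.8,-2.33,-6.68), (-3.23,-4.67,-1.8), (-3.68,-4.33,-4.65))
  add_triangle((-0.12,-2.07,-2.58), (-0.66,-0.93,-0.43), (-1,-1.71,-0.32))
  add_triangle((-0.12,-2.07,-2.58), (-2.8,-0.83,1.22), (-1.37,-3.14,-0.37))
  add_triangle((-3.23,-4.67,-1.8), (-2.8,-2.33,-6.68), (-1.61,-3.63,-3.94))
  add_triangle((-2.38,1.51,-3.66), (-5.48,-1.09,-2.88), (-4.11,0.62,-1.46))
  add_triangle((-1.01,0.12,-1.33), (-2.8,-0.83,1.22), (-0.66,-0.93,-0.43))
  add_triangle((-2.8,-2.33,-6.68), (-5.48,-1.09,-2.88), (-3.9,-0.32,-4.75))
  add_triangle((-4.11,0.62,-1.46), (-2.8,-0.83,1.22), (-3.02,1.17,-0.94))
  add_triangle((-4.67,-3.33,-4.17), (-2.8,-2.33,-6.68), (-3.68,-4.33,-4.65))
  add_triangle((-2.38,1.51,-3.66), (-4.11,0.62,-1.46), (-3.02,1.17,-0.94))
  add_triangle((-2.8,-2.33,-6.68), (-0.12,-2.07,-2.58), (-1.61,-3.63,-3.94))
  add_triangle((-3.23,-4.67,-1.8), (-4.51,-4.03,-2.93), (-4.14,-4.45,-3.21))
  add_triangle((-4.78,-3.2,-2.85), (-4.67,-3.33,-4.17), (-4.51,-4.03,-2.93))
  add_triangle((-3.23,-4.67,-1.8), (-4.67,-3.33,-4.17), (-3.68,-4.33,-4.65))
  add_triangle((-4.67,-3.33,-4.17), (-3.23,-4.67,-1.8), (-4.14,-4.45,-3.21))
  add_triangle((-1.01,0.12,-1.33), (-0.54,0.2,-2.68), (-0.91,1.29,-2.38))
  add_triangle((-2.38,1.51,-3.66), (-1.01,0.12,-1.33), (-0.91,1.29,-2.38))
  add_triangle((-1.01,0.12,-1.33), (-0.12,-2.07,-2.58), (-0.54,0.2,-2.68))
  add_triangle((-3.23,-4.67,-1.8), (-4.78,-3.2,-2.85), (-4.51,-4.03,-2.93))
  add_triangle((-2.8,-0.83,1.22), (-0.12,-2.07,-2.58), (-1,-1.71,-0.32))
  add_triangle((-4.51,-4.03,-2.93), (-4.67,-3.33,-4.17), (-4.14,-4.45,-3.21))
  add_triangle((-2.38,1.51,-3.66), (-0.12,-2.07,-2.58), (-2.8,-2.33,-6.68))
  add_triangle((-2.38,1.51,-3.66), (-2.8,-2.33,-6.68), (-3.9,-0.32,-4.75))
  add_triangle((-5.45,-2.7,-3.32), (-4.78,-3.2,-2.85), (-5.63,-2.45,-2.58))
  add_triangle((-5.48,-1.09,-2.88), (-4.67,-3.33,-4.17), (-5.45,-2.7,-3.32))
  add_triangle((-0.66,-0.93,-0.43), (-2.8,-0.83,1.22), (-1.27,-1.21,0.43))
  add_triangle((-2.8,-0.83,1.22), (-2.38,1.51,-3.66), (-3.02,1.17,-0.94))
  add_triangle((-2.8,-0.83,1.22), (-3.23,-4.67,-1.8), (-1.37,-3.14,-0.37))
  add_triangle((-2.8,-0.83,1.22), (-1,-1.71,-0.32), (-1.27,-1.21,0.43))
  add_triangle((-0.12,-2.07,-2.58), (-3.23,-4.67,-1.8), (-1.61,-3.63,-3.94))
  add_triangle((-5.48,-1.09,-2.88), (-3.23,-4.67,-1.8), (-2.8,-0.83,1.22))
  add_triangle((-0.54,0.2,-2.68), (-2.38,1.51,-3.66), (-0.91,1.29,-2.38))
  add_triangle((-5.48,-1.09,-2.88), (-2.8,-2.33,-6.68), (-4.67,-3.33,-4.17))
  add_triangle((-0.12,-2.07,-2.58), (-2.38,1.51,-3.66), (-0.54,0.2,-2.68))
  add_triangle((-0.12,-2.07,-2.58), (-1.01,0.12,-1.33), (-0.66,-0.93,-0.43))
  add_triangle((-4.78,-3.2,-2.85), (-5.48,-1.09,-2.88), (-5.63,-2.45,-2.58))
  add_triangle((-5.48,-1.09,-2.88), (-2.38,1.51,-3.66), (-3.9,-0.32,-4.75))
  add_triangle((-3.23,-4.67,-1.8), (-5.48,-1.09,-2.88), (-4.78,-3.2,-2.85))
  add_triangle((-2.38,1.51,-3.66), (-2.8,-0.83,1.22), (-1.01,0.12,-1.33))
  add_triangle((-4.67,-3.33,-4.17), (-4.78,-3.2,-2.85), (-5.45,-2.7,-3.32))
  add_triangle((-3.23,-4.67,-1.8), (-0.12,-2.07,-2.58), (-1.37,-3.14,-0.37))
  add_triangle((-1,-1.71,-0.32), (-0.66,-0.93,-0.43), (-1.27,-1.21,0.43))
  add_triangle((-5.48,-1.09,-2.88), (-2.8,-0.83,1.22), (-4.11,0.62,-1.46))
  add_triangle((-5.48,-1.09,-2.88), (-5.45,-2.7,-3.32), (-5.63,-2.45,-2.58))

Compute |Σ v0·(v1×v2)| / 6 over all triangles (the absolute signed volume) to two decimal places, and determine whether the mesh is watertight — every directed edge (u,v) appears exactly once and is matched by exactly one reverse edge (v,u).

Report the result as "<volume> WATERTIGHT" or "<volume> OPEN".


72.36 WATERTIGHT

Per-triangle v0·(v1×v2)/6:
  t1: +0.3259
  t2: -0.1521
  t3: -2.4403
  t4: +6.4037
  t5: +4.4311
  t6: -0.7470
  t7: +6.5409
  t8: +1.1977
  t9: +5.1959
  t10: +1.4821
  t11: +2.3605
  t12: +0.8661
  t13: +1.0766
  t14: +3.9523
  t15: -0.3674
  t16: -0.3647
  t17: -0.1395
  t18: -0.7462
  t19: +0.5828
  t20: +1.0190
  t21: +0.9707
  t22: +1.8809
  t23: +4.6636
  t24: +0.6611
  t25: +1.5327
  t26: -0.2368
  t27: -2.1945
  t28: +2.4168
  t29: +0.2126
  t30: +1.3447
  t31: +9.9263
  t32: +0.5783
  t33: +8.6439
  t34: +1.4390
  t35: -0.5652
  t36: -1.1887
  t37: +3.8889
  t38: +1.0324
  t39: -0.9108
  t40: +1.0585
  t41: +1.9700
  t42: -0.0628
  t43: +3.7083
  t44: +1.1128
Σ = +72.3601 → |volume| = 72.36

Directed edges: 132 total, each appears once with its reverse present → watertight.


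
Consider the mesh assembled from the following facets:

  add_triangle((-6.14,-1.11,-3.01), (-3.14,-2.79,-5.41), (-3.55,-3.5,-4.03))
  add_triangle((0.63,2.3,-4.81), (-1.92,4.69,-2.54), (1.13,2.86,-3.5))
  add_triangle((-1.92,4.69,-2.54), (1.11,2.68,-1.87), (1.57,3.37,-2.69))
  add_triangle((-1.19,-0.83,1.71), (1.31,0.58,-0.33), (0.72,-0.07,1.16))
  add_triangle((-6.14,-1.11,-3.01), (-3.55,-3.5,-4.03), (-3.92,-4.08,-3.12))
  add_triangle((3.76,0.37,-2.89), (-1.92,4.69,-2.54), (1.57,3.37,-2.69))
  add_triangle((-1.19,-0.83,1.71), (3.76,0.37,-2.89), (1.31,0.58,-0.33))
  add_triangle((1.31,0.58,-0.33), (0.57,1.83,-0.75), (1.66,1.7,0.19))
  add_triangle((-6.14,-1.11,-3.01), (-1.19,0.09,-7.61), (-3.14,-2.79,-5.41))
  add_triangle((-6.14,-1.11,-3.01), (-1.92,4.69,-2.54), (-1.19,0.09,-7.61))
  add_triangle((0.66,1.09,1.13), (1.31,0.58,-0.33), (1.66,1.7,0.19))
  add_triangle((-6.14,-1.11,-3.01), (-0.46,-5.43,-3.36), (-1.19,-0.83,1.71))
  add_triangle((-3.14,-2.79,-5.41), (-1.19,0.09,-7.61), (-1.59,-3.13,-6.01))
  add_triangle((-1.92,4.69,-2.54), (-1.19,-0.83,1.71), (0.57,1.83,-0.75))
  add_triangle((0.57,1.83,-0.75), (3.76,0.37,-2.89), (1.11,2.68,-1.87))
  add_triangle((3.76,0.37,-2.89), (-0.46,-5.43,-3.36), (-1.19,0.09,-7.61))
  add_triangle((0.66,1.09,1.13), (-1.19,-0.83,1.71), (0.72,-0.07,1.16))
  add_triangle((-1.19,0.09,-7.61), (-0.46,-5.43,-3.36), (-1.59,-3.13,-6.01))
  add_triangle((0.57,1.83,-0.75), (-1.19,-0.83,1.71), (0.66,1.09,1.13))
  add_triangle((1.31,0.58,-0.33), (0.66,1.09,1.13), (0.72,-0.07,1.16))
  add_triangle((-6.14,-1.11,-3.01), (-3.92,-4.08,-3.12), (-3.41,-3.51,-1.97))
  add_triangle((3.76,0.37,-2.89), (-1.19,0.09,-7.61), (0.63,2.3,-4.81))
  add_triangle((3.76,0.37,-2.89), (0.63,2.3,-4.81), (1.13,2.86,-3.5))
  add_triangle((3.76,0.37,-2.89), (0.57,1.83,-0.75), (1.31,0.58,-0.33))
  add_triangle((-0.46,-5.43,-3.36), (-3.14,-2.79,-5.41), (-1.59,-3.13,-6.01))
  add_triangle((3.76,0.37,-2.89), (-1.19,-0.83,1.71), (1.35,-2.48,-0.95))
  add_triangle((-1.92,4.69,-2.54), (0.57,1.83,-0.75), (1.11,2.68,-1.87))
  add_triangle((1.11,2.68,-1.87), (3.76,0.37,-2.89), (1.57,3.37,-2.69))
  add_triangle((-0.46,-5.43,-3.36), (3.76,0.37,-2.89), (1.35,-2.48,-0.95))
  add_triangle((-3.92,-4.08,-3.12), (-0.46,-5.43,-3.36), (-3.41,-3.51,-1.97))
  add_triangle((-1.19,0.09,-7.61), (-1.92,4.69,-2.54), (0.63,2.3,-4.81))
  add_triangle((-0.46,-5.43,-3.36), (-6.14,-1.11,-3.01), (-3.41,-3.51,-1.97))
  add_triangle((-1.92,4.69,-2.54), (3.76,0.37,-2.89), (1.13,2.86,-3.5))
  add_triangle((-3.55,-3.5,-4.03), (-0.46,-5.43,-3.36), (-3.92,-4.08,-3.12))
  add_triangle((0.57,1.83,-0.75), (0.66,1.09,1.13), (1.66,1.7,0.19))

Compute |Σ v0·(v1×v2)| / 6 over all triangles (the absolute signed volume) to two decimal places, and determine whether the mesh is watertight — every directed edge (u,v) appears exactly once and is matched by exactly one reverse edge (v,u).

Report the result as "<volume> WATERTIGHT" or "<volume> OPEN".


Per-triangle v0·(v1×v2)/6:
  t1: +6.1142
  t2: +4.0136
  t3: +0.5271
  t4: -0.0309
  t5: +4.3945
  t6: +3.5569
  t7: +0.5272
  t8: +0.3373
  t9: +17.1886
  t10: +35.7205
  t11: +0.1672
  t12: +14.5207
  t13: +6.9602
  t14: +1.5880
  t15: +0.6279
  t16: +29.2478
  t17: +0.5099
  t18: +4.7763
  t19: +0.5818
  t20: +0.3437
  t21: +2.5190
  t22: +11.3943
  t23: +3.7609
  t24: +0.8406
  t25: +6.2870
  t26: +1.2631
  t27: +0.8475
  t28: +0.3406
  t29: +6.3762
  t30: +2.3303
  t31: +12.5015
  t32: -7.6491
  t33: +1.1282
  t34: +4.2775
  t35: +0.4570
Σ = +178.3473 → |volume| = 178.35

Directed edges: 105 total; 9 unmatched, e.g. (-3.14,-2.79,-5.41)→(-3.55,-3.5,-4.03) → open.

178.35 OPEN


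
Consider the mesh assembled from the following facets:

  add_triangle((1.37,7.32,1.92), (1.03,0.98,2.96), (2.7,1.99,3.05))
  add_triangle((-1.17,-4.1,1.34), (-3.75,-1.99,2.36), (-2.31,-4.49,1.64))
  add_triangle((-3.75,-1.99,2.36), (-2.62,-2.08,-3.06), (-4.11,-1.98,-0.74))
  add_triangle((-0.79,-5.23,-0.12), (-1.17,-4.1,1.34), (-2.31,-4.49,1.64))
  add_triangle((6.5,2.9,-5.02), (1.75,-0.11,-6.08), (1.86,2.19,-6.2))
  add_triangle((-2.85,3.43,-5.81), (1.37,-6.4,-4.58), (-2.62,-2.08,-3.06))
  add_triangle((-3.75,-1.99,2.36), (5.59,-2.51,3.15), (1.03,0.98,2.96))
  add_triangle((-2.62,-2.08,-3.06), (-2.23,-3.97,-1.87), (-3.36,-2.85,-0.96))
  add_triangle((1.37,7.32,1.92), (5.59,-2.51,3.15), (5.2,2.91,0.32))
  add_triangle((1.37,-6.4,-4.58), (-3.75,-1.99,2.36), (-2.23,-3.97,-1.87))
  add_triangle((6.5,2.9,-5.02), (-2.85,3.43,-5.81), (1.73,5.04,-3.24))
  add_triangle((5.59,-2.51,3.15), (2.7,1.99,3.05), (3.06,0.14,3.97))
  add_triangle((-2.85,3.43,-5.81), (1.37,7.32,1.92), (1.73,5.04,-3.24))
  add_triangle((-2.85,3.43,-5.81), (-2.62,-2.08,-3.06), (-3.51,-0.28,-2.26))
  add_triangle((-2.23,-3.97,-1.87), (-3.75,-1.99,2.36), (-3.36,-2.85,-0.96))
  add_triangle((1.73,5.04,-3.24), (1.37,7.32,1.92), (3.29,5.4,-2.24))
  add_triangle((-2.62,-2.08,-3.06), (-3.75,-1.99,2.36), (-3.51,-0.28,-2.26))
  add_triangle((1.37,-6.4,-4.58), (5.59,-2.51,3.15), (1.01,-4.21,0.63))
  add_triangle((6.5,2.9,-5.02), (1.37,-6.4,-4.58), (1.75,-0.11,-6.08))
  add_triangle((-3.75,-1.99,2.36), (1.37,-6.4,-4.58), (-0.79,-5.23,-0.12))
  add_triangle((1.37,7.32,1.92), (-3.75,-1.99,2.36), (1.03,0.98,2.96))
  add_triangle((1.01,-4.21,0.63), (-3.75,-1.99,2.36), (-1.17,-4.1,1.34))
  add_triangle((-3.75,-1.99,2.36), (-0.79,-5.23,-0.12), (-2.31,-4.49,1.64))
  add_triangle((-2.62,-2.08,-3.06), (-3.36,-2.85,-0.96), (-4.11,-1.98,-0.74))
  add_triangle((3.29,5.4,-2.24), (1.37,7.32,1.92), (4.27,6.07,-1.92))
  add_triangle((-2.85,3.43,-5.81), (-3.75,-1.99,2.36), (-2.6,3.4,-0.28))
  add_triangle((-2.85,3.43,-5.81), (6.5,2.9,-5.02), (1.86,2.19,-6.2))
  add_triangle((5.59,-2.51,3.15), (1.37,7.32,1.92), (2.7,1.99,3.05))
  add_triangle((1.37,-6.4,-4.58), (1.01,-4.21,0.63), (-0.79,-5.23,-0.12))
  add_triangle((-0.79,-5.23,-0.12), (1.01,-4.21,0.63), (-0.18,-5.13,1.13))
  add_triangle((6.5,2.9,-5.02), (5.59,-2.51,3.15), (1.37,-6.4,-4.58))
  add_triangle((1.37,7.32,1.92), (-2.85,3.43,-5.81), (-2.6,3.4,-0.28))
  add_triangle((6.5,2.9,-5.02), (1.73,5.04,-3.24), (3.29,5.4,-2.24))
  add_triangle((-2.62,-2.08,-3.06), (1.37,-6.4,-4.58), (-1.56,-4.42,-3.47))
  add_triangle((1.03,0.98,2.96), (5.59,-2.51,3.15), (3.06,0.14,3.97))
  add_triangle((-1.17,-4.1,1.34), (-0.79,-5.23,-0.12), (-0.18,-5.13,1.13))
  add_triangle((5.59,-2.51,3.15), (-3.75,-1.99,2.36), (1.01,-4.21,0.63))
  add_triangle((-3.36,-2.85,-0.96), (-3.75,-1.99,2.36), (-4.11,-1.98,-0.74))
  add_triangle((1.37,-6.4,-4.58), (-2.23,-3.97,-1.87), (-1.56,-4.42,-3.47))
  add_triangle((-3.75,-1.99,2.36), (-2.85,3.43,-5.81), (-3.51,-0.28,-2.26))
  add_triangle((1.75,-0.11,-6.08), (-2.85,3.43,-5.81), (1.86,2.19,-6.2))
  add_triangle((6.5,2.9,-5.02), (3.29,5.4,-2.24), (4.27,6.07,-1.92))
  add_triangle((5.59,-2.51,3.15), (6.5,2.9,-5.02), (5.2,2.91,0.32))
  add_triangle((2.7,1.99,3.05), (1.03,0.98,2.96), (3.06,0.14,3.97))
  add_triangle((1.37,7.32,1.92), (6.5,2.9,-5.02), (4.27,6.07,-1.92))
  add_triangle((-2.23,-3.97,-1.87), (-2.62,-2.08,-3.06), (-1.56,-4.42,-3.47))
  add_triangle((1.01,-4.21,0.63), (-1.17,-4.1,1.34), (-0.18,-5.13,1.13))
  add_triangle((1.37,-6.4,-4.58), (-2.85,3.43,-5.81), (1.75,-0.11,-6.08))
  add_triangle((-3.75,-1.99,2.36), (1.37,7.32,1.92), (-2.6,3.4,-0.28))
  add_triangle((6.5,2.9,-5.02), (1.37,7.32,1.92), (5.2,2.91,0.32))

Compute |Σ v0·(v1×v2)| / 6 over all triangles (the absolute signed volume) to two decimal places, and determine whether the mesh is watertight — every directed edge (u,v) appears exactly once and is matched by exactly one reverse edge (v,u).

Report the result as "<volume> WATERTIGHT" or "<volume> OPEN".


Per-triangle v0·(v1×v2)/6:
  t1: +5.0643
  t2: +0.8266
  t3: -2.0255
  t4: +1.2031
  t5: +11.5642
  t6: +23.4753
  t7: +14.1563
  t8: +2.7886
  t9: +24.9069
  t10: +8.1060
  t11: +27.3446
  t12: +4.5439
  t13: +25.8748
  t14: +7.2884
  t15: +3.1719
  t16: +9.1765
  t17: +6.5840
  t18: +19.0589
  t19: +32.5164
  t20: +8.4293
  t21: +14.1144
  t22: +0.9614
  t23: +1.8191
  t24: +1.9842
  t25: +4.2134
  t26: +16.7951
  t27: +12.4578
  t28: +7.8753
  t29: +7.8402
  t30: +1.4133
  t31: +75.8095
  t32: +21.4999
  t33: +9.5016
  t34: +3.1974
  t35: +0.3385
  t36: +1.3426
  t37: +15.4468
  t38: +2.6046
  t39: +3.6041
  t40: +6.2835
  t41: +10.8202
  t42: +4.5114
  t43: +28.2782
  t44: +1.7611
  t45: +3.4237
  t46: +2.6033
  t47: +0.1716
  t48: +28.7635
  t49: +16.2075
  t50: +29.6098
Σ = +569.3079 → |volume| = 569.31

Directed edges: 150 total, each appears once with its reverse present → watertight.

569.31 WATERTIGHT


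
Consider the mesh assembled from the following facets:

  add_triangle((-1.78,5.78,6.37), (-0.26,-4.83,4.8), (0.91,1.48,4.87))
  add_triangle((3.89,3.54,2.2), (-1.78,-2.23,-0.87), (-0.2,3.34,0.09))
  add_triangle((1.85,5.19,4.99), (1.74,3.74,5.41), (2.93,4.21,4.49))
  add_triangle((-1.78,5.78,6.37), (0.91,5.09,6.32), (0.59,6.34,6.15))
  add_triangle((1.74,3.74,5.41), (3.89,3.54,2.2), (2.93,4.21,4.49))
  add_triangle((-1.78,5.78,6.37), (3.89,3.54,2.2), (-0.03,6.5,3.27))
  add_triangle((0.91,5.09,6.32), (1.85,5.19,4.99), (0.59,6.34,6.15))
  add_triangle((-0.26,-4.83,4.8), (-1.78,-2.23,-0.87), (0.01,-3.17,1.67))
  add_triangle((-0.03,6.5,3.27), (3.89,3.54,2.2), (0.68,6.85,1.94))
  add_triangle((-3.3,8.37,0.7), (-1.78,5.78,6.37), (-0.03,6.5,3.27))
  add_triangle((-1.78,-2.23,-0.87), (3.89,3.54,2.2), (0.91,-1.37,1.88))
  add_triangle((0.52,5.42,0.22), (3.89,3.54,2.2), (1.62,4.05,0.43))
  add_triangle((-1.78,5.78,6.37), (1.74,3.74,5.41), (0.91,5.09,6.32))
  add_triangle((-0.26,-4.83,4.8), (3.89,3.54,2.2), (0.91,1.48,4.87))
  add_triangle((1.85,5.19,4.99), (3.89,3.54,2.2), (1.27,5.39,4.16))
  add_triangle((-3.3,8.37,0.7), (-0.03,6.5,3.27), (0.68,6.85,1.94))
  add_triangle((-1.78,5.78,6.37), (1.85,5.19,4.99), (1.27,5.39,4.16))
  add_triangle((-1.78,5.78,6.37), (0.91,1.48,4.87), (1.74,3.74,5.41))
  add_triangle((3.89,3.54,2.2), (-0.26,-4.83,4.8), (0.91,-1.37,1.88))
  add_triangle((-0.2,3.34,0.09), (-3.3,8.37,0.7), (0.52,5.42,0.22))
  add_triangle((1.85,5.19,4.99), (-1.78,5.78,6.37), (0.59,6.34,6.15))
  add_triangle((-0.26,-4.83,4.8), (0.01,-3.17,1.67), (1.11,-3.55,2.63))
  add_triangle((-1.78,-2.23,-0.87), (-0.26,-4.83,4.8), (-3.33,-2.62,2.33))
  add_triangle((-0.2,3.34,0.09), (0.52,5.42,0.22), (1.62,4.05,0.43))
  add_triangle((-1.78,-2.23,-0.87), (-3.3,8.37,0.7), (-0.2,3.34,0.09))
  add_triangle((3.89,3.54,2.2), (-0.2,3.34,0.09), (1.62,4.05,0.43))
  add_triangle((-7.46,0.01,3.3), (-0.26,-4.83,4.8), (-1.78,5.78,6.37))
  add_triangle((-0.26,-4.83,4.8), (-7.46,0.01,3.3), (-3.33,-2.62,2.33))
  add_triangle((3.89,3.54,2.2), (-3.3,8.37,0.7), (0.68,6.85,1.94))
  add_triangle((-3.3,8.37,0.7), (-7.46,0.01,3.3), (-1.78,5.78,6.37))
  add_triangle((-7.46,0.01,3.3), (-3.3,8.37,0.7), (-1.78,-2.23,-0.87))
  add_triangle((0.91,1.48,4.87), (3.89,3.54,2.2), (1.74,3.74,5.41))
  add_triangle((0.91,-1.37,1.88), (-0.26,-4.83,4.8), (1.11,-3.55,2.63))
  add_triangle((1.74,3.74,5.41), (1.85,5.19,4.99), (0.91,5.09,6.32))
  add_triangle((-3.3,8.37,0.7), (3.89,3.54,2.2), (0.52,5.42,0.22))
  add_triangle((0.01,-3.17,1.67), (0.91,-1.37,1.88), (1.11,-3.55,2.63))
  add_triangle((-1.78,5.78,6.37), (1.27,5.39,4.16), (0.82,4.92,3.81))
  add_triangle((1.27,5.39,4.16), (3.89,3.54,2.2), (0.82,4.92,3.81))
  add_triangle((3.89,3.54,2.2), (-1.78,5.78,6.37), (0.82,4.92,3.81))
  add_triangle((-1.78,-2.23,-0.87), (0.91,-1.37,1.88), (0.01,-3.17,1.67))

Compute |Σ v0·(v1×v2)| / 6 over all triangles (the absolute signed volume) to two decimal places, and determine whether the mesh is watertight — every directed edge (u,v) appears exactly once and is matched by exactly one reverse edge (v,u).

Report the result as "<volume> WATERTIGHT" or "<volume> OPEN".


295.67 OPEN

Per-triangle v0·(v1×v2)/6:
  t1: +18.7712
  t2: -0.3925
  t3: +2.0873
  t4: +3.7380
  t5: +0.4685
  t6: +15.4477
  t7: +2.0176
  t8: +2.4269
  t9: +6.6966
  t10: +18.9010
  t11: +0.3453
  t12: +1.4356
  t13: +1.0955
  t14: +15.0612
  t15: +3.0021
  t16: +8.0277
  t17: +3.8538
  t18: +7.3279
  t19: +2.9840
  t20: +0.3383
  t21: -0.9936
  t22: +1.4199
  t23: +7.5567
  t24: -0.0742
  t25: +1.7672
  t26: -1.4494
  t27: +67.1822
  t28: +10.1409
  t29: +1.1013
  t30: +63.5237
  t31: +19.3478
  t32: +4.2190
  t33: +1.2542
  t34: +1.9210
  t35: +8.7769
  t36: -0.3088
  t37: +0.5458
  t38: +0.1272
  t39: -3.9075
  t40: -0.1151
Σ = +295.6690 → |volume| = 295.67

Directed edges: 120 total; 6 unmatched, e.g. (2.93,4.21,4.49)→(1.85,5.19,4.99) → open.
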